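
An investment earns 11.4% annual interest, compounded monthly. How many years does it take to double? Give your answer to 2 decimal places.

6.11 years

(1 + 0.0095)^(12t) = 2.
12t = ln 2 / ln(1 + 0.0095) ≈ 0.69315/0.00945516 ≈ 73.3089.
t ≈ 6.1091.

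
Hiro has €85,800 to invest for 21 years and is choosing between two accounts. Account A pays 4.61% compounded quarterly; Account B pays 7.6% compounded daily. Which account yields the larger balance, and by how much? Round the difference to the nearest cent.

Account B, by €198,544.58

Account A growth factor: (1 + 0.011525)^84 ≈ 2.61840098259; balance ≈ 224,658.8043.
Account B growth factor: (1 + 0.076/365)^7665 ≈ 4.93244034297; balance ≈ 423,203.3814.
Account B is larger by 198,544.5771.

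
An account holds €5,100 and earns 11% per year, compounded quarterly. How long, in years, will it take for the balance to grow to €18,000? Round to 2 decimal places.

(1 + 0.0275)^(4t) = 18,000/5,100 = 3.5294.
4t·ln(1 + 0.0275) = ln(3.5294); 4t = 1.2611/0.0271287 ≈ 46.4870.
t ≈ 11.6218 years.

11.62 years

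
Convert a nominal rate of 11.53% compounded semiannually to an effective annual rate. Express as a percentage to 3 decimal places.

11.862%

One year is 2 periods at 0.05765 each: (1 + 0.05765)^2 ≈ 1.118624.
EAR = 1.118624 − 1 ≈ 11.86235%.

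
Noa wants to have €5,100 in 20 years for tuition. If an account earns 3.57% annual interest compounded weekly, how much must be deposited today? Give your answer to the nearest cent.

€2,497.99

Periodic rate = 3.57%/52 = 0.000686538; 1040 periods.
P = 5,100/(1 + 0.0357/52)^1040 ≈ 5,100/2.04164329 ≈ 2,497.9878.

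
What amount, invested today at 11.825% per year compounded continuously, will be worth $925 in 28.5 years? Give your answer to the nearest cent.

$31.81

P = A·e^(−rt) = 925·e^(−3.370125).
e^(−3.370125) ≈ 0.0343853389, so P ≈ 31.8064.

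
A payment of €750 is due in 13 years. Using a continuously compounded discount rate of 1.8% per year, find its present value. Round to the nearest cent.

€593.52

P = A·e^(−rt) = 750·e^(−0.234).
e^(−0.234) ≈ 0.791361816, so P ≈ 593.5214.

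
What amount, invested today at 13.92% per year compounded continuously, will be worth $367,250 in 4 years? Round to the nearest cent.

$210,448.89

P = A·e^(−rt) = 367,250·e^(−0.5568).
e^(−0.5568) ≈ 0.573039860566, so P ≈ 210,448.8888.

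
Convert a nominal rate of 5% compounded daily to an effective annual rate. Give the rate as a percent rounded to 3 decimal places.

5.127%

One year is 365 periods at 0.000136986 each: (1 + 0.000136986)^365 ≈ 1.051267.
EAR = 1.051267 − 1 ≈ 5.12675%.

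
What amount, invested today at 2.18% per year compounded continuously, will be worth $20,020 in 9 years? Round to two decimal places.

$16,453.39

P = A·e^(−rt) = 20,020·e^(−0.1962).
e^(−0.1962) ≈ 0.82184784867, so P ≈ 16,453.3939.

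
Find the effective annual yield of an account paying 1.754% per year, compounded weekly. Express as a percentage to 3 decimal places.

EAR = (1 + 1.754%/52)^52 − 1 = (1 + 0.000337308)^52 − 1.
(1 + 0.000337308)^52 ≈ 1.017692, so EAR ≈ 1.76917%.

1.769%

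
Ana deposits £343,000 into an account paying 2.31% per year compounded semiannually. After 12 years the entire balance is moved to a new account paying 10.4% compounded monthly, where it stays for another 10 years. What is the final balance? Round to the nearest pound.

Phase 1: 343,000·(1 + 0.01155)^24 ≈ 451,846.1916.
Phase 2: 451,846.1916·(1 + 0.104/12)^120 ≈ 1,272,655.6275.

£1,272,656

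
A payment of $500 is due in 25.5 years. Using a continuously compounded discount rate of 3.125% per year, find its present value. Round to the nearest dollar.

P = A·e^(−rt) = 500·e^(−0.796875).
e^(−0.796875) ≈ 0.450735313, so P ≈ 225.3677.

$225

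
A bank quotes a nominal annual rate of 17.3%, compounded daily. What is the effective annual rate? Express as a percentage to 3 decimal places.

18.882%

EAR = (1 + 17.3%/365)^365 − 1 = (1 + 0.000473973)^365 − 1.
(1 + 0.000473973)^365 ≈ 1.188817, so EAR ≈ 18.88174%.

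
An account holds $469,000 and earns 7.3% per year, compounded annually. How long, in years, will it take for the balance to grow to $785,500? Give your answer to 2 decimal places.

7.32 years

We need (1 + 0.073)^t = 1.6748, so t = ln 1.6748 / ln 1.073 ≈ 7.3195.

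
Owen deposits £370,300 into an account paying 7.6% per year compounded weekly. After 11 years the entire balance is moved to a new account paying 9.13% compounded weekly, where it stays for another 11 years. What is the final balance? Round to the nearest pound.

Phase 1: 370,300·(1 + 0.076/52)^572 ≈ 853,805.2809.
Phase 2: 853,805.2809·(1 + 0.0913/52)^572 ≈ 2,328,832.9251.

£2,328,833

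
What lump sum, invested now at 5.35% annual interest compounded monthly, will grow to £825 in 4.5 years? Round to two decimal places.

Periodic rate = 5.35%/12 = 0.00445833; 54 periods.
P = 825/(1 + 0.0535/12)^54 ≈ 825/1.27152239 ≈ 648.8285.

£648.83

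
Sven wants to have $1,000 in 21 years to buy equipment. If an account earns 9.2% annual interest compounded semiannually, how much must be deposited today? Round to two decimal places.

Periodic rate = 9.2%/2 = 0.046; 42 periods.
P = 1,000/(1 + 0.046)^42 ≈ 1,000/6.61196811 ≈ 151.2409.

$151.24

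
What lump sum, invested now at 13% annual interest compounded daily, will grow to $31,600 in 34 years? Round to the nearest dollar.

$381

Periodic rate = 13%/365 = 0.000356164; 12410 periods.
P = 31,600/(1 + 0.13/365)^12410 ≈ 31,600/83.030919586 ≈ 380.5811.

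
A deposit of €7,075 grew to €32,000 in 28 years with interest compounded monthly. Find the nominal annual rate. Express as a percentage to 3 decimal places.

(1 + r/12)^336 = 32,000/7,075 = 4.52297.
1 + r/12 = 4.52297^(1/336) ≈ 1.004502, so r/12 ≈ 0.00450168.
r ≈ 12·0.00450168 = 5.40201%.

5.402%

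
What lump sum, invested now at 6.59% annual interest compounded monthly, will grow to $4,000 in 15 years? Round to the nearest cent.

$1,492.57

Periodic rate = 6.59%/12 = 0.00549167; 180 periods.
P = 4,000/(1 + 0.0659/12)^180 ≈ 4,000/2.679943307 ≈ 1,492.5689.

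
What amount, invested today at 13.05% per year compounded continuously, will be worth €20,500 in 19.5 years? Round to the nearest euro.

P = A·e^(−rt) = 20,500·e^(−2.54475).
e^(−2.54475) ≈ 0.078492672696, so P ≈ 1,609.0998.

€1,609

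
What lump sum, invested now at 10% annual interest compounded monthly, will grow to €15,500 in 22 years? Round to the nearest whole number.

Growth factor = (1 + 0.1/12)^264 ≈ 8.9431148263.
P = 15,500/8.9431148263 ≈ 1,733.1769.

€1,733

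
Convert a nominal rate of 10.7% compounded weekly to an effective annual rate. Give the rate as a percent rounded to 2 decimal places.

One year is 52 periods at 0.00205769 each: (1 + 0.00205769)^52 ≈ 1.112812.
EAR = 1.112812 − 1 ≈ 11.28119%.

11.28%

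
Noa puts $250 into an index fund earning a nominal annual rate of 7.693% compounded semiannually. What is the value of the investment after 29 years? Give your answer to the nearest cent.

$2,231.87

Growth factor = (1 + 0.038465)^58 ≈ 8.927463893.
A ≈ 250 × 8.927463893 ≈ 2,231.8660.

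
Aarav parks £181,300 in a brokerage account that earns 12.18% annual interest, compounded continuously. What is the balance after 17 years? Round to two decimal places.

£1,437,632.75

A = P·e^(rt) = 181,300·e^(0.1218·17) = 181,300·e^2.0706.
e^2.0706 ≈ 7.929579438474, so A ≈ 1,437,632.7522.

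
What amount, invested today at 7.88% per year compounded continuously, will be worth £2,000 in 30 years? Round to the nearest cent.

P = A·e^(−rt) = 2,000·e^(−2.364).
e^(−2.364) ≈ 0.09404329666, so P ≈ 188.0866.

£188.09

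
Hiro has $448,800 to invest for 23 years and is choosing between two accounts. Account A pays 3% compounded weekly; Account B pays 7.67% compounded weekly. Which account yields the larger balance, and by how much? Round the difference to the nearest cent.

A: (1 + 0.03/52)^1196 ≈ 1.99331889919, so 448,800 × 1.99331889919 ≈ 894,601.5220.
B: (1 + 0.001475)^1196 ≈ 5.828736506669, so 448,800 × 5.828736506669 ≈ 2,615,936.9442.
Difference ≈ 1,721,335.4222 in favor of B.

Account B, by $1,721,335.42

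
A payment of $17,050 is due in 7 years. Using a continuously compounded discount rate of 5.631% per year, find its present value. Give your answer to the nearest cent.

$11,495.78

P = A·e^(−rt) = 17,050·e^(−0.39417).
e^(−0.39417) ≈ 0.67423942579, so P ≈ 11,495.7822.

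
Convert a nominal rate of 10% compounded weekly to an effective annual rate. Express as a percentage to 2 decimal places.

10.51%

One year is 52 periods at 0.00192308 each: (1 + 0.00192308)^52 ≈ 1.105065.
EAR = 1.105065 − 1 ≈ 10.50648%.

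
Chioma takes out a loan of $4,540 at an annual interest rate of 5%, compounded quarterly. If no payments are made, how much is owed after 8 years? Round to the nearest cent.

$6,756.11

Periodic rate = 5%/4 = 0.0125; periods = 4·8 = 32.
A = 4,540·(1 + 0.0125)^32 ≈ 4,540·1.488130509 ≈ 6,756.1125.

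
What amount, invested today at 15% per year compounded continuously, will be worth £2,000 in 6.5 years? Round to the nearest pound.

P = A·e^(−rt) = 2,000·e^(−0.975).
e^(−0.975) ≈ 0.3771923536, so P ≈ 754.3847.

£754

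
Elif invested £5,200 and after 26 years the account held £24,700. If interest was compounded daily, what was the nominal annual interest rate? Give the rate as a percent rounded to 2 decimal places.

5.99%

The 9490-period growth factor is 24,700/5,200 = 4.75.
r/365 = 4.75^(1/9490) − 1 ≈ 0.000164202, so r ≈ 365·0.000164202 = 5.99336%.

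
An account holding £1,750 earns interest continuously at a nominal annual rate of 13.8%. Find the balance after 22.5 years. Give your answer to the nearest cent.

A = P·e^(rt) = 1,750·e^(0.138·22.5) = 1,750·e^3.105.
e^3.105 ≈ 22.309218975, so A ≈ 39,041.1332.

£39,041.13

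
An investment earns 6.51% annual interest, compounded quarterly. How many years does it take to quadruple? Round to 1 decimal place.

21.5 years

(1 + 0.016275)^(4t) = 4.
4t = ln 4 / ln(1 + 0.016275) ≈ 1.3863/0.016144 ≈ 85.8707.
t ≈ 21.4677.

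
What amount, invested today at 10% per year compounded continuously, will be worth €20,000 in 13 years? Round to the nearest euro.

€5,451

P = A·e^(−rt) = 20,000·e^(−1.3).
e^(−1.3) ≈ 0.27253179303, so P ≈ 5,450.6359.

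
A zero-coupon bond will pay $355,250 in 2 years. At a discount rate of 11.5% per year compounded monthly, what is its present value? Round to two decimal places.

$282,567.33

Growth factor = (1 + 0.115/12)^24 ≈ 1.25722248094.
P = 355,250/1.25722248094 ≈ 282,567.3303.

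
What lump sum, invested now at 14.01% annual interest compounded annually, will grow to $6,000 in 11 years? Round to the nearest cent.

$1,418.34

Growth factor = (1 + 0.1401)^11 ≈ 4.230312031.
P = 6,000/4.230312031 ≈ 1,418.3351.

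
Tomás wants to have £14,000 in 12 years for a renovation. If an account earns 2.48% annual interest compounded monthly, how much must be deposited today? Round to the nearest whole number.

£10,400

Periodic rate = 2.48%/12 = 0.00206667; 144 periods.
P = 14,000/(1 + 0.0248/12)^144 ≈ 14,000/1.3462095506 ≈ 10,399.5697.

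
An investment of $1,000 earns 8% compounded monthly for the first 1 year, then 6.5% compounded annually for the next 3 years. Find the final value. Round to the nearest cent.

After 1 years at 8%: 1,000 × 1.082999507 ≈ 1,082.9995.
Then 3 years at 6.5%: 1,082.9995 × 1.207949625 ≈ 1,308.2088.

$1,308.21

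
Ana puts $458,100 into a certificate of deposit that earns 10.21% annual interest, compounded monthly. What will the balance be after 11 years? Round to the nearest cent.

Growth factor = (1 + 0.1021/12)^132 ≈ 3.059798532363.
A ≈ 458,100 × 3.059798532363 ≈ 1,401,693.7077.

$1,401,693.71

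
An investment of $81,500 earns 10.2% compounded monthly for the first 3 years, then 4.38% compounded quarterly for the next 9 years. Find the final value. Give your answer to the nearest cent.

$163,590.64

After 3 years at 10.2%: 81,500 × 1.35622732983 ≈ 110,532.5274.
Then 9 years at 4.38%: 110,532.5274 × 1.48002263551 ≈ 163,590.6425.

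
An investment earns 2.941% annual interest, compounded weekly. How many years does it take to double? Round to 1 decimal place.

23.6 years

(1 + 0.000565577)^(52t) = 2.
52t = ln 2 / ln(1 + 0.000565577) ≈ 0.69315/0.000565417 ≈ 1225.9043.
t ≈ 23.5751.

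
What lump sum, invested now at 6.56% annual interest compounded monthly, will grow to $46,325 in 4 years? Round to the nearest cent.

Growth factor = (1 + 0.0656/12)^48 ≈ 1.2991177452.
P = 46,325/1.2991177452 ≈ 35,658.8155.

$35,658.82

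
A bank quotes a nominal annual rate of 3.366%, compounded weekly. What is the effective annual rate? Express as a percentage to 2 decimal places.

One year is 52 periods at 0.000647308 each: (1 + 0.000647308)^52 ≈ 1.034222.
EAR = 1.034222 − 1 ≈ 3.42216%.

3.42%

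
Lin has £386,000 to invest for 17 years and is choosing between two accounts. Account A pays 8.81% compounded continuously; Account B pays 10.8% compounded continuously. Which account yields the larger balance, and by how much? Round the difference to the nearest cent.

Account A growth factor: e^(0.0881·17) = e^1.4977 ≈ 4.471393030461; balance ≈ 1,725,957.7098.
Account B growth factor: e^(0.108·17) = e^1.836 ≈ 6.271402413193; balance ≈ 2,420,761.3315.
Account B is larger by 694,803.6217.

Account B, by £694,803.62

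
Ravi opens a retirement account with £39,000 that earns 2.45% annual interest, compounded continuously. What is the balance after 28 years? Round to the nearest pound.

A = P·e^(rt) = 39,000·e^(0.0245·28) = 39,000·e^0.686.
e^0.686 ≈ 1.9857565996, so A ≈ 77,444.5074.

£77,445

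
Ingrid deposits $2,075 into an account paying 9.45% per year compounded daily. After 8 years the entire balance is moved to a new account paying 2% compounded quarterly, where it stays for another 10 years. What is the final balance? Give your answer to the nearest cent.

$5,394.42

Phase 1: 2,075·(1 + 0.0945/365)^2920 ≈ 4,418.7785.
Phase 2: 4,418.7785·(1 + 0.005)^40 ≈ 5,394.4193.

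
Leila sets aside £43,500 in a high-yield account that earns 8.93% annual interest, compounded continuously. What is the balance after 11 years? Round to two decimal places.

A = P·e^(rt) = 43,500·e^(0.0893·11) = 43,500·e^0.9823.
e^0.9823 ≈ 2.67059154418, so A ≈ 116,170.7322.

£116,170.73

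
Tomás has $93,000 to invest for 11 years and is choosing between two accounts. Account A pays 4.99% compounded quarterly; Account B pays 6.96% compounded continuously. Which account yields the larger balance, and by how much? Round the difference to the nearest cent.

Account B, by $39,506.92

Account A growth factor: (1 + 0.012475)^44 ≈ 1.72547857497; balance ≈ 160,469.5075.
Account B growth factor: e^(0.0696·11) = e^0.7656 ≈ 2.15028415818; balance ≈ 199,976.4267.
Account B is larger by 39,506.9192.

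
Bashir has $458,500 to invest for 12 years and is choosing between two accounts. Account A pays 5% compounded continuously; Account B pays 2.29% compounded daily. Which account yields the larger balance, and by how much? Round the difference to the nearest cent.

A: e^(0.05·12) = e^0.6 ≈ 1.82211880039, so 458,500 × 1.82211880039 ≈ 835,441.4700.
B: (1 + 0.0229/365)^4380 ≈ 1.31625604878, so 458,500 × 1.31625604878 ≈ 603,503.3984.
Difference ≈ 231,938.0716 in favor of A.

Account A, by $231,938.07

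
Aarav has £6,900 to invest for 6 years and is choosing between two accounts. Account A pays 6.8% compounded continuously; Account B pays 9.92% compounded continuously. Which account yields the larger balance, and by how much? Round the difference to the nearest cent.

A: e^(0.068·6) = e^0.408 ≈ 1.5038071612, so 6,900 × 1.5038071612 ≈ 10,376.2694.
B: e^(0.0992·6) = e^0.5952 ≈ 1.8133935874, so 6,900 × 1.8133935874 ≈ 12,512.4158.
Difference ≈ 2,136.1463 in favor of B.

Account B, by £2,136.15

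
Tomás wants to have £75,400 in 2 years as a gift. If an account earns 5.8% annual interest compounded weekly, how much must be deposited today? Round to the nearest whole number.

£67,146

Periodic rate = 5.8%/52 = 0.00111538; 104 periods.
P = 75,400/(1 + 0.058/52)^104 ≈ 75,400/1.1229232793 ≈ 67,146.1723.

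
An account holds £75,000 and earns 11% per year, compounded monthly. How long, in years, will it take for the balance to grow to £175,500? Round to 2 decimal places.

(1 + 0.00916667)^(12t) = 175,500/75,000 = 2.34.
12t·ln(1 + 0.00916667) = ln(2.34); 12t = 0.85015/0.00912491 ≈ 93.1682.
t ≈ 7.7640 years.

7.76 years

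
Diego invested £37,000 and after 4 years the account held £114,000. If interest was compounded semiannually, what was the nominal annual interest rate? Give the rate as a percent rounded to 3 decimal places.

30.207%

(1 + r/2)^8 = 114,000/37,000 = 3.08108.
1 + r/2 = 3.08108^(1/8) ≈ 1.151033, so r/2 ≈ 0.151033.
r ≈ 2·0.151033 = 30.20666%.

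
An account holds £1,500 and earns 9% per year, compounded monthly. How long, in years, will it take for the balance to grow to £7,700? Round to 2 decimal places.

(1 + 0.0075)^(12t) = 7,700/1,500 = 5.1333.
12t·ln(1 + 0.0075) = ln(5.1333); 12t = 1.6358/0.00747201 ≈ 218.9176.
t ≈ 18.2431 years.

18.24 years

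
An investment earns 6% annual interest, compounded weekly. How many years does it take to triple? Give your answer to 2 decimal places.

(1 + 0.00115385)^(52t) = 3.
52t = ln 3 / ln(1 + 0.00115385) ≈ 1.0986/0.00115318 ≈ 952.6799.
t ≈ 18.3208.

18.32 years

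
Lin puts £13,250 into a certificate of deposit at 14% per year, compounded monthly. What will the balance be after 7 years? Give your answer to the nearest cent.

£35,104.35

Periodic rate = 14%/12 = 0.0116667; periods = 12·7 = 84.
A = 13,250·(1 + 0.14/12)^84 ≈ 13,250·2.6493846642 ≈ 35,104.3468.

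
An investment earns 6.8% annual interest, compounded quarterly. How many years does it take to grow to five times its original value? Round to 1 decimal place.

23.9 years

(1 + 0.017)^(4t) = 5.
4t = ln 5 / ln(1 + 0.017) ≈ 1.6094/0.0168571 ≈ 95.4753.
t ≈ 23.8688.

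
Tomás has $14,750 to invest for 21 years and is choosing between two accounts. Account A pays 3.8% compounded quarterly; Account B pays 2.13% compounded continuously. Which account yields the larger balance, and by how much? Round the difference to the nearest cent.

Account A growth factor: (1 + 0.0095)^84 ≈ 2.2127439169; balance ≈ 32,637.9728.
Account B growth factor: e^(0.0213·21) = e^0.4473 ≈ 1.5640834539; balance ≈ 23,070.2309.
Account A is larger by 9,567.7418.

Account A, by $9,567.74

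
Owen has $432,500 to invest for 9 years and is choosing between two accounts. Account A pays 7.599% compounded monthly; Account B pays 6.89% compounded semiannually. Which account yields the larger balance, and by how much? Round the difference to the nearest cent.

Account A growth factor: (1 + 0.0063325)^108 ≈ 1.97734229637; balance ≈ 855,200.5432.
Account B growth factor: (1 + 0.03445)^18 ≈ 1.83980193377; balance ≈ 795,714.3364.
Account A is larger by 59,486.2068.

Account A, by $59,486.21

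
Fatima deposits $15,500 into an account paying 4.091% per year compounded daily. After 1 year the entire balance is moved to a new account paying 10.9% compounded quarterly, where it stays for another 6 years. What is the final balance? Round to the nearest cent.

After 1 years at 4.091%: 15,500 × 1.0417559549 ≈ 16,147.2173.
Then 6 years at 10.9%: 16,147.2173 × 1.9064595644 ≈ 30,784.0169.

$30,784.02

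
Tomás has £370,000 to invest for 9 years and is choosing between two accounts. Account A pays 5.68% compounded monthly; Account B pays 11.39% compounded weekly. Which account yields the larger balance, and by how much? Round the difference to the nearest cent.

A: (1 + 0.0568/12)^108 ≈ 1.66528114364, so 370,000 × 1.66528114364 ≈ 616,154.0231.
B: (1 + 0.1139/52)^468 ≈ 2.784251163229, so 370,000 × 2.784251163229 ≈ 1,030,172.9304.
Difference ≈ 414,018.9072 in favor of B.

Account B, by £414,018.91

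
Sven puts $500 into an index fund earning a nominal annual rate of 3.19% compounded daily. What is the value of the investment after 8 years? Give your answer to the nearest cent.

$645.35

Periodic rate = 3.19%/365 = 0.0000873973; periods = 365·8 = 2920.
A = 500·(1 + 0.0319/365)^2920 ≈ 500·1.29070535 ≈ 645.3527.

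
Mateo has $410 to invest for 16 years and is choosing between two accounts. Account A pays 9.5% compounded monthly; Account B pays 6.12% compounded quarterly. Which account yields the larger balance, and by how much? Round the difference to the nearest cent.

Account A, by $779.94

Account A growth factor: (1 + 0.095/12)^192 ≈ 4.544941702; balance ≈ 1,863.4261.
Account B growth factor: (1 + 0.0153)^64 ≈ 2.642656499; balance ≈ 1,083.4892.
Account A is larger by 779.9369.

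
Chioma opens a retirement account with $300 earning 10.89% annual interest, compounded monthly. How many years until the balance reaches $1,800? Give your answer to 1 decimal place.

We need (1 + 0.009075)^(12t) = 6, so 12t = ln 6 / ln 1.009075 ≈ 198.3336.
t ≈ 198.3336/12 = 16.5278 years.

16.5 years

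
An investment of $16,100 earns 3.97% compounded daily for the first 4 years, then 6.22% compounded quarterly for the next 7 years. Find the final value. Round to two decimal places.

Phase 1: 16,100·(1 + 0.0397/365)^1460 ≈ 18,870.7034.
Phase 2: 18,870.7034·(1 + 0.01555)^28 ≈ 29,068.6447.

$29,068.64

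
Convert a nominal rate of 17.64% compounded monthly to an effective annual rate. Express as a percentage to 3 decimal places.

EAR = (1 + 17.64%/12)^12 − 1 = (1 + 0.0147)^12 − 1.
(1 + 0.0147)^12 ≈ 1.191384, so EAR ≈ 19.13844%.

19.138%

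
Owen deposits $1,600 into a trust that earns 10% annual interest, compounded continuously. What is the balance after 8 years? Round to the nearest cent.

$3,560.87

A = P·e^(rt) = 1,600·e^(0.1·8) = 1,600·e^0.8.
e^0.8 ≈ 2.225540928, so A ≈ 3,560.8655.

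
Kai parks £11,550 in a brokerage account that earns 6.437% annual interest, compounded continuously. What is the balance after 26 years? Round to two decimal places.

£61,578.05

A = P·e^(rt) = 11,550·e^(0.06437·26) = 11,550·e^1.67362.
e^1.67362 ≈ 5.331432693, so A ≈ 61,578.0476.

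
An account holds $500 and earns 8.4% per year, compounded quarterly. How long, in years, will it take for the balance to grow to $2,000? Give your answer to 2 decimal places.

16.68 years

We need (1 + 0.021)^(4t) = 4, so 4t = ln 4 / ln 1.021 ≈ 66.7048.
t ≈ 66.7048/4 = 16.6762 years.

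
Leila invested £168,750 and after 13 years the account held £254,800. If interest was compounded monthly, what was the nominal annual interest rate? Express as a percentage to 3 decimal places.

The 156-period growth factor is 254,800/168,750 = 1.50993.
r/12 = 1.50993^(1/156) − 1 ≈ 0.00264491, so r ≈ 12·0.00264491 = 3.17389%.

3.174%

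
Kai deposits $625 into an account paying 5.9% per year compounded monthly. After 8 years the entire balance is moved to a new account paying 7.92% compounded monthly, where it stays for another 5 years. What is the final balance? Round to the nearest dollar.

After 8 years at 5.9%: 625 × 1.601344287 ≈ 1,000.8402.
Then 5 years at 7.92%: 1,000.8402 × 1.483937342 ≈ 1,485.1841.

$1,485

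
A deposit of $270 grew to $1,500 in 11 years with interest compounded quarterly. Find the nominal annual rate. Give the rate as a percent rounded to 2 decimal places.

15.90%

(1 + r/4)^44 = 1,500/270 = 5.55556.
1 + r/4 = 5.55556^(1/44) ≈ 1.039742, so r/4 ≈ 0.0397421.
r ≈ 4·0.0397421 = 15.89684%.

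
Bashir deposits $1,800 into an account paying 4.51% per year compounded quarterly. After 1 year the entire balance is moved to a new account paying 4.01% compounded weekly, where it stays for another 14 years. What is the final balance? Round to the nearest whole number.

$3,300

After 1 years at 4.51%: 1,800 × 1.045868503 ≈ 1,882.5633.
Then 14 years at 4.01%: 1,882.5633 × 1.752745908 ≈ 3,299.6551.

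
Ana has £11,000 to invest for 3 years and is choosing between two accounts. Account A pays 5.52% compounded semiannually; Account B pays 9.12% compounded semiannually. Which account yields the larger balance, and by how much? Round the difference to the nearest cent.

A: (1 + 0.0276)^6 ≈ 1.1774556922, so 11,000 × 1.1774556922 ≈ 12,952.0126.
B: (1 + 0.0456)^6 ≈ 1.3067528244, so 11,000 × 1.3067528244 ≈ 14,374.2811.
Difference ≈ 1,422.2685 in favor of B.

Account B, by £1,422.27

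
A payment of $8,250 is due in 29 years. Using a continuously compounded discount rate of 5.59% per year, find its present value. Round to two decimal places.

P = A·e^(−rt) = 8,250·e^(−1.6211).
e^(−1.6211) ≈ 0.1976811302, so P ≈ 1,630.8693.

$1,630.87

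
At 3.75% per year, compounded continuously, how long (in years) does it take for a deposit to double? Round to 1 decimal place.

18.5 years

e^(0.0375t) = 2, so 0.0375t = ln 2 ≈ 0.69315.
t ≈ 0.69315/0.0375 ≈ 18.4839.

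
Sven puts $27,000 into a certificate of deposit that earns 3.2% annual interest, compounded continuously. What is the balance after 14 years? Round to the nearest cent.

A = P·e^(rt) = 27,000·e^(0.032·14) = 27,000·e^0.448.
e^0.448 ≈ 1.5651786957, so A ≈ 42,259.8248.

$42,259.82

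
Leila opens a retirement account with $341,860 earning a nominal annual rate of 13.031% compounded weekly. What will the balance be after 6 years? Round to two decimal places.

$746,416.14

Periodic rate = 13.031%/52 = 0.00250596; periods = 52·6 = 312.
A = 341,860·(1 + 0.13031/52)^312 ≈ 341,860·2.18339712485 ≈ 746,416.1411.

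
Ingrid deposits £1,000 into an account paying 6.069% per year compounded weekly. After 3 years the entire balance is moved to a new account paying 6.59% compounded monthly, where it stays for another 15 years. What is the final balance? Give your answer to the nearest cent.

£3,214.78

Phase 1: 1,000·(1 + 0.06069/52)^156 ≈ 1,199.5708.
Phase 2: 1,199.5708·(1 + 0.0659/12)^180 ≈ 3,214.7818.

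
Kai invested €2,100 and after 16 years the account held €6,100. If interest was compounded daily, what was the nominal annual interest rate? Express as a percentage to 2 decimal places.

The 5840-period growth factor is 6,100/2,100 = 2.90476.
r/365 = 2.90476^(1/5840) − 1 ≈ 0.000182611, so r ≈ 365·0.000182611 = 6.66530%.

6.67%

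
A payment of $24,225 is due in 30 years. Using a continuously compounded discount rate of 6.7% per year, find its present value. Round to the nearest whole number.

$3,246

P = A·e^(−rt) = 24,225·e^(−2.01).
e^(−2.01) ≈ 0.13398867467, so P ≈ 3,245.8756.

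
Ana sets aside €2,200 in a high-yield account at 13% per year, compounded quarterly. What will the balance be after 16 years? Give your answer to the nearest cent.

€17,036.74

Periodic rate = 13%/4 = 0.0325; periods = 4·16 = 64.
A = 2,200·(1 + 0.0325)^64 ≈ 2,200·7.7439735513 ≈ 17,036.7418.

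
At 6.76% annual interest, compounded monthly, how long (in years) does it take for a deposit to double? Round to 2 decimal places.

(1 + 0.00563333)^(12t) = 2.
12t = ln 2 / ln(1 + 0.00563333) ≈ 0.69315/0.00561753 ≈ 123.3901.
t ≈ 10.2825.

10.28 years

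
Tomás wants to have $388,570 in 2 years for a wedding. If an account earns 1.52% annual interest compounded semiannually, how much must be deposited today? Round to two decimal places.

$376,978.54

Growth factor = (1 + 0.0076)^4 ≈ 1.03074831924.
P = 388,570/1.03074831924 ≈ 376,978.5434.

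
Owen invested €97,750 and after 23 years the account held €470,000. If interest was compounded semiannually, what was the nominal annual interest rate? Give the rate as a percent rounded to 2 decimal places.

6.95%

(1 + r/2)^46 = 470,000/97,750 = 4.80818.
1 + r/2 = 4.80818^(1/46) ≈ 1.034727, so r/2 ≈ 0.0347267.
r ≈ 2·0.0347267 = 6.94535%.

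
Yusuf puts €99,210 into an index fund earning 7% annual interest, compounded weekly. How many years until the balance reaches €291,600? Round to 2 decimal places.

(1 + 0.00134615)^(52t) = 291,600/99,210 = 2.9392.
52t·ln(1 + 0.00134615) = ln(2.9392); 52t = 1.0781/0.00134525 ≈ 801.4461.
t ≈ 15.4124 years.

15.41 years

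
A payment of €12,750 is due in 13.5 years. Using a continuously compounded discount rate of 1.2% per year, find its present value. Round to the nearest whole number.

P = A·e^(−rt) = 12,750·e^(−0.162).
e^(−0.162) ≈ 0.85044120454, so P ≈ 10,843.1254.

€10,843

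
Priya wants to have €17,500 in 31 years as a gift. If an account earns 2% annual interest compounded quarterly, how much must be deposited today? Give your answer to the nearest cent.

Periodic rate = 2%/4 = 0.005; 124 periods.
P = 17,500/(1 + 0.005)^124 ≈ 17,500/1.8560584891 ≈ 9,428.5822.

€9,428.58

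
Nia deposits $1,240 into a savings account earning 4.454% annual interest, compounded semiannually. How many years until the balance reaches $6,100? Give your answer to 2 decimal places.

36.17 years

(1 + 0.02227)^(2t) = 6,100/1,240 = 4.9194.
2t·ln(1 + 0.02227) = ln(4.9194); 2t = 1.5932/0.0220256 ≈ 72.3328.
t ≈ 36.1664 years.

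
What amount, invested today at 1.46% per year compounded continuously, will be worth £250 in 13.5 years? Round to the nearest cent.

P = A·e^(−rt) = 250·e^(−0.1971).
e^(−0.1971) ≈ 0.821108518, so P ≈ 205.2771.

£205.28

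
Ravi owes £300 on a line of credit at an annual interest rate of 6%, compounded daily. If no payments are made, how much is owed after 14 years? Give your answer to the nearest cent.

£694.86

Growth factor = (1 + 0.06/365)^5110 ≈ 2.31620708.
A ≈ 300 × 2.31620708 ≈ 694.8621.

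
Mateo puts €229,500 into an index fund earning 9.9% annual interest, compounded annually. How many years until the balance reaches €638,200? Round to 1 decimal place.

10.8 years

(1 + 0.099)^t = 638,200/229,500 = 2.7808.
t·ln(1 + 0.099) = ln(2.7808); t = 1.0227/0.0944007 ≈ 10.8341.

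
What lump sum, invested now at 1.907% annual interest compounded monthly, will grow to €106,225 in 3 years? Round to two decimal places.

Growth factor = (1 + 0.01907/12)^36 ≈ 1.05883006889.
P = 106,225/1.05883006889 ≈ 100,322.9915.

€100,322.99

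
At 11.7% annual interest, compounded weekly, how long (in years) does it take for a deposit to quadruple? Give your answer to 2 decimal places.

(1 + 0.00225)^(52t) = 4.
52t = ln 4 / ln(1 + 0.00225) ≈ 1.3863/0.00224747 ≈ 616.8237.
t ≈ 11.8620.

11.86 years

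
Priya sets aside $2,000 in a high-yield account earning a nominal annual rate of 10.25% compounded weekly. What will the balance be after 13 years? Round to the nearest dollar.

Growth factor = (1 + 0.1025/52)^676 ≈ 3.78553961.
A ≈ 2,000 × 3.78553961 ≈ 7,571.0792.

$7,571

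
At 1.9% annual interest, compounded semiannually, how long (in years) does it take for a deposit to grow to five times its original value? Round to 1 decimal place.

85.1 years

(1 + 0.0095)^(2t) = 5.
2t = ln 5 / ln(1 + 0.0095) ≈ 1.6094/0.00945516 ≈ 170.2180.
t ≈ 85.1090.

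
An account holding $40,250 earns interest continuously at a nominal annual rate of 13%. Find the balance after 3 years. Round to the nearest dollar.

$59,448

A = P·e^(rt) = 40,250·e^(0.13·3) = 40,250·e^0.39.
e^0.39 ≈ 1.4769807939, so A ≈ 59,448.4770.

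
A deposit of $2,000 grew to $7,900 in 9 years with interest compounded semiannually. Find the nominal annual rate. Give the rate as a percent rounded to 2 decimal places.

(1 + r/2)^18 = 7,900/2,000 = 3.95.
1 + r/2 = 3.95^(1/18) ≈ 1.079305, so r/2 ≈ 0.0793052.
r ≈ 2·0.0793052 = 15.86105%.

15.86%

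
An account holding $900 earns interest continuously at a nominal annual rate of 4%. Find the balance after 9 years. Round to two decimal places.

A = P·e^(rt) = 900·e^(0.04·9) = 900·e^0.36.
e^0.36 ≈ 1.433329415, so A ≈ 1,289.9965.

$1,290.00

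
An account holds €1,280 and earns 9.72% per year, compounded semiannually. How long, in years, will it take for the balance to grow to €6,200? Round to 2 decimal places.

We need (1 + 0.0486)^(2t) = 4.8438, so 2t = ln 4.8438 / ln 1.0486 ≈ 33.2453.
t ≈ 33.2453/2 = 16.6227 years.

16.62 years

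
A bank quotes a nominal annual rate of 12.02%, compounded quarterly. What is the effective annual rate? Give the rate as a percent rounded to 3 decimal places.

12.573%

EAR = (1 + 12.02%/4)^4 − 1 = (1 + 0.03005)^4 − 1.
(1 + 0.03005)^4 ≈ 1.125727, so EAR ≈ 12.57274%.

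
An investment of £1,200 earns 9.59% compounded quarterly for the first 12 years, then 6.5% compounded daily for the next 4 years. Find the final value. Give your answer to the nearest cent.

£4,852.63

After 12 years at 9.59%: 1,200 × 3.118092349 ≈ 3,741.7108.
Then 4 years at 6.5%: 3,741.7108 × 1.296900066 ≈ 4,852.6250.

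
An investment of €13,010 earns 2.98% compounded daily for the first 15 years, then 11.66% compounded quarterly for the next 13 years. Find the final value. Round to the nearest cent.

After 15 years at 2.98%: 13,010 × 1.5635857692 ≈ 20,342.2509.
Then 13 years at 11.66%: 20,342.2509 × 4.4554469385 ≈ 90,633.8193.

€90,633.82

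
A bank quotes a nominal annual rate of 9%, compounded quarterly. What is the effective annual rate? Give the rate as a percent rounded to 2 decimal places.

One year is 4 periods at 0.0225 each: (1 + 0.0225)^4 ≈ 1.093083.
EAR = 1.093083 − 1 ≈ 9.30833%.

9.31%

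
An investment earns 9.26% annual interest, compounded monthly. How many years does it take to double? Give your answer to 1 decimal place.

(1 + 0.00771667)^(12t) = 2.
12t = ln 2 / ln(1 + 0.00771667) ≈ 0.69315/0.00768705 ≈ 90.1708.
t ≈ 7.5142.

7.5 years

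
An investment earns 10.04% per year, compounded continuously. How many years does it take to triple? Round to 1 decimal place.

10.9 years

e^(0.1004t) = 3, so 0.1004t = ln 3 ≈ 1.0986.
t ≈ 1.0986/0.1004 ≈ 10.9424.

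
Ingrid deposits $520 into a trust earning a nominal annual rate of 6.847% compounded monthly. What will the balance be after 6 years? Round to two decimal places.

$783.27

Growth factor = (1 + 0.06847/12)^72 ≈ 1.50629411.
A ≈ 520 × 1.50629411 ≈ 783.2729.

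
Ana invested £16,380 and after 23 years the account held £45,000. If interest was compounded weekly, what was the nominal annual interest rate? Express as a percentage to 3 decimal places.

4.396%

The 1196-period growth factor is 45,000/16,380 = 2.74725.
r/52 = 2.74725^(1/1196) − 1 ≈ 0.000845342, so r ≈ 52·0.000845342 = 4.39578%.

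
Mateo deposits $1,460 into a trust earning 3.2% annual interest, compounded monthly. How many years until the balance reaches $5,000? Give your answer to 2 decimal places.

38.52 years

We need (1 + 0.00266667)^(12t) = 3.4247, so 12t = ln 3.4247 / ln 1.002667 ≈ 462.2408.
t ≈ 462.2408/12 = 38.5201 years.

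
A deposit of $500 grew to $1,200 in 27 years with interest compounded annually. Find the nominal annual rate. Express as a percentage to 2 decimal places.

3.30%

The 27-period growth factor is 1,200/500 = 2.4.
r = 2.4^(1/27) − 1 ≈ 0.0329562, i.e. 3.29562%.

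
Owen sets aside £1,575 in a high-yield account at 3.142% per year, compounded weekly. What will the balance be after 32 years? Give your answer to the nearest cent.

£4,303.34

Growth factor = (1 + 0.03142/52)^1664 ≈ 2.73227983.
A ≈ 1,575 × 2.73227983 ≈ 4,303.3407.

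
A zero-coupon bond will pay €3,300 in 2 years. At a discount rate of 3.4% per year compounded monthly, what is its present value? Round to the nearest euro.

Growth factor = (1 + 0.034/12)^24 ≈ 1.070262396.
P = 3,300/1.070262396 ≈ 3,083.3560.

€3,083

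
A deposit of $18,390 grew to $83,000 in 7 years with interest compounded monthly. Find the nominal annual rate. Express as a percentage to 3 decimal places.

(1 + r/12)^84 = 83,000/18,390 = 4.51332.
1 + r/12 = 4.51332^(1/84) ≈ 1.018103, so r/12 ≈ 0.0181028.
r ≈ 12·0.0181028 = 21.72334%.

21.723%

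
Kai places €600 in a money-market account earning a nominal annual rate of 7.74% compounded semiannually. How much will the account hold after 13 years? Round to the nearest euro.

Periodic rate = 7.74%/2 = 0.0387; periods = 2·13 = 26.
A = 600·(1 + 0.0387)^26 ≈ 600·2.683758433 ≈ 1,610.2551.

€1,610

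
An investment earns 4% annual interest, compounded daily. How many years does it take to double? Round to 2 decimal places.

17.33 years

(1 + 0.000109589)^(365t) = 2.
365t = ln 2 / ln(1 + 0.000109589) ≈ 0.69315/0.000109583 ≈ 6325.3146.
t ≈ 17.3296.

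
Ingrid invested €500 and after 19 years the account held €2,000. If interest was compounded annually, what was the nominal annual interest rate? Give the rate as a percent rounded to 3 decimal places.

(1 + r)^19 = 2,000/500 = 4.
1 + r = 4^(1/19) ≈ 1.075691, so r ≈ 0.0756906.
r ≈ 7.56906%.

7.569%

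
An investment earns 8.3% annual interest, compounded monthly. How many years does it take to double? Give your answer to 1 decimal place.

8.4 years

(1 + 0.00691667)^(12t) = 2.
12t = ln 2 / ln(1 + 0.00691667) ≈ 0.69315/0.00689286 ≈ 100.5602.
t ≈ 8.3800.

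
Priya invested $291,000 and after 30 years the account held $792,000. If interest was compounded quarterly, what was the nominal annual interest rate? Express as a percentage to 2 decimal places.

3.35%

(1 + r/4)^120 = 792,000/291,000 = 2.72165.
1 + r/4 = 2.72165^(1/120) ≈ 1.008379, so r/4 ≈ 0.00837856.
r ≈ 4·0.00837856 = 3.35142%.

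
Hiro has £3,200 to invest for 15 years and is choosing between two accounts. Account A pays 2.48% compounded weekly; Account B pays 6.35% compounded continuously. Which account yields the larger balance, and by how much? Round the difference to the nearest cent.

Account A growth factor: (1 + 0.0248/52)^780 ≈ 1.450504346; balance ≈ 4,641.6139.
Account B growth factor: e^(0.0635·15) = e^0.9525 ≈ 2.592182021; balance ≈ 8,294.9825.
Account B is larger by 3,653.3686.

Account B, by £3,653.37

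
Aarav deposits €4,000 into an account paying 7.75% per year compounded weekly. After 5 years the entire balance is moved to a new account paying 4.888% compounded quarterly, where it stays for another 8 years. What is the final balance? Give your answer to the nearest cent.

€8,690.03

After 5 years at 7.75%: 4,000 × 1.472868006 ≈ 5,891.4720.
Then 8 years at 4.888%: 5,891.4720 × 1.475017764 ≈ 8,690.0259.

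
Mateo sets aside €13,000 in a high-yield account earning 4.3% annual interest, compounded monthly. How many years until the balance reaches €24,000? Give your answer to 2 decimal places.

14.28 years

(1 + 0.00358333)^(12t) = 24,000/13,000 = 1.8462.
12t·ln(1 + 0.00358333) = ln(1.8462); 12t = 0.6131/0.00357693 ≈ 171.4053.
t ≈ 14.2838 years.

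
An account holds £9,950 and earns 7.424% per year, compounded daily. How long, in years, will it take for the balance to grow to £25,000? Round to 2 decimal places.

(1 + 0.000203397)^(365t) = 25,000/9,950 = 2.5126.
365t·ln(1 + 0.000203397) = ln(2.5126); 365t = 0.9213/0.000203377 ≈ 4530.0363.
t ≈ 12.4111 years.

12.41 years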